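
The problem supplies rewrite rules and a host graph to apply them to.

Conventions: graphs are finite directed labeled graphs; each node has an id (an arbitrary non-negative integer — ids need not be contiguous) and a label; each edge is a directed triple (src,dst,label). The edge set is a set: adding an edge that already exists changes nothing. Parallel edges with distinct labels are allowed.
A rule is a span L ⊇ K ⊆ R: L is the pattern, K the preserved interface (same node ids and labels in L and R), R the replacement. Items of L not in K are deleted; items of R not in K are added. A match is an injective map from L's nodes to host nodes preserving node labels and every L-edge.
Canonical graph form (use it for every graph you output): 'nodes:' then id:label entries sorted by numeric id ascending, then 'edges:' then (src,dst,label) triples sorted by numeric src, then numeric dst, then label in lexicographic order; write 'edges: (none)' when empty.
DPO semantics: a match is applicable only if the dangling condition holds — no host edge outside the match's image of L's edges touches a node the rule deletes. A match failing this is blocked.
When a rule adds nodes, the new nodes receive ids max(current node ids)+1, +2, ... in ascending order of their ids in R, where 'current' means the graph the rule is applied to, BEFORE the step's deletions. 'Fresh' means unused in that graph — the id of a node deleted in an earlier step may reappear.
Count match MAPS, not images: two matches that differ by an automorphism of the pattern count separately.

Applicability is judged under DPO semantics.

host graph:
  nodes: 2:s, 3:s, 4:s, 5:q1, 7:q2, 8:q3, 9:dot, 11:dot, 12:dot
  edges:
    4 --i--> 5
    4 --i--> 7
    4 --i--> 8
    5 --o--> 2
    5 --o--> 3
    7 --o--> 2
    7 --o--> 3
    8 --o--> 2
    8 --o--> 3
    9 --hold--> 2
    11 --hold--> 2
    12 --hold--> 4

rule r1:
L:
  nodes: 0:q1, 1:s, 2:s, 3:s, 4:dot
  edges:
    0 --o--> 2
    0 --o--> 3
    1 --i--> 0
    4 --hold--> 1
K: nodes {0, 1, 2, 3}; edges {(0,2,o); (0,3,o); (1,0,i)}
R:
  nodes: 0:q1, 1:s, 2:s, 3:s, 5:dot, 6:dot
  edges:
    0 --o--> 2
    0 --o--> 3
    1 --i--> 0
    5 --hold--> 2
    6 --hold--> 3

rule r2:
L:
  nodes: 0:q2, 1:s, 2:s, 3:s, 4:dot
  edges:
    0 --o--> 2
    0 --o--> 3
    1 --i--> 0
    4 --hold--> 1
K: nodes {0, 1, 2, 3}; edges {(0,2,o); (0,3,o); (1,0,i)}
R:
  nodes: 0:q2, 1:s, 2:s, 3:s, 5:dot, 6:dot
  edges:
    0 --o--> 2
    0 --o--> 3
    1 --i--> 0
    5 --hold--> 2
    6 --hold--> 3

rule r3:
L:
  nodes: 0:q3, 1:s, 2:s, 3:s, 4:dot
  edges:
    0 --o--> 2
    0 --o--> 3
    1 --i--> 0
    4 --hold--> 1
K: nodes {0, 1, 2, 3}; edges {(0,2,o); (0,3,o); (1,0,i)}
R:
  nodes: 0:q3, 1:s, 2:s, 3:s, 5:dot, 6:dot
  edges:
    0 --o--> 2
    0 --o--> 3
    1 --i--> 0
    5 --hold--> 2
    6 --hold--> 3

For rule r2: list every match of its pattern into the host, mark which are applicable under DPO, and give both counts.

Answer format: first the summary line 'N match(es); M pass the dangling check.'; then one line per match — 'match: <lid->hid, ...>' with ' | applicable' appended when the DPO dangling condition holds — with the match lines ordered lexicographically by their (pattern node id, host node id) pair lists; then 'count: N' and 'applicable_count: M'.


2 match(es); 2 pass the dangling check.
match: 0->7, 1->4, 2->2, 3->3, 4->12 | applicable
match: 0->7, 1->4, 2->3, 3->2, 4->12 | applicable
count: 2
applicable_count: 2


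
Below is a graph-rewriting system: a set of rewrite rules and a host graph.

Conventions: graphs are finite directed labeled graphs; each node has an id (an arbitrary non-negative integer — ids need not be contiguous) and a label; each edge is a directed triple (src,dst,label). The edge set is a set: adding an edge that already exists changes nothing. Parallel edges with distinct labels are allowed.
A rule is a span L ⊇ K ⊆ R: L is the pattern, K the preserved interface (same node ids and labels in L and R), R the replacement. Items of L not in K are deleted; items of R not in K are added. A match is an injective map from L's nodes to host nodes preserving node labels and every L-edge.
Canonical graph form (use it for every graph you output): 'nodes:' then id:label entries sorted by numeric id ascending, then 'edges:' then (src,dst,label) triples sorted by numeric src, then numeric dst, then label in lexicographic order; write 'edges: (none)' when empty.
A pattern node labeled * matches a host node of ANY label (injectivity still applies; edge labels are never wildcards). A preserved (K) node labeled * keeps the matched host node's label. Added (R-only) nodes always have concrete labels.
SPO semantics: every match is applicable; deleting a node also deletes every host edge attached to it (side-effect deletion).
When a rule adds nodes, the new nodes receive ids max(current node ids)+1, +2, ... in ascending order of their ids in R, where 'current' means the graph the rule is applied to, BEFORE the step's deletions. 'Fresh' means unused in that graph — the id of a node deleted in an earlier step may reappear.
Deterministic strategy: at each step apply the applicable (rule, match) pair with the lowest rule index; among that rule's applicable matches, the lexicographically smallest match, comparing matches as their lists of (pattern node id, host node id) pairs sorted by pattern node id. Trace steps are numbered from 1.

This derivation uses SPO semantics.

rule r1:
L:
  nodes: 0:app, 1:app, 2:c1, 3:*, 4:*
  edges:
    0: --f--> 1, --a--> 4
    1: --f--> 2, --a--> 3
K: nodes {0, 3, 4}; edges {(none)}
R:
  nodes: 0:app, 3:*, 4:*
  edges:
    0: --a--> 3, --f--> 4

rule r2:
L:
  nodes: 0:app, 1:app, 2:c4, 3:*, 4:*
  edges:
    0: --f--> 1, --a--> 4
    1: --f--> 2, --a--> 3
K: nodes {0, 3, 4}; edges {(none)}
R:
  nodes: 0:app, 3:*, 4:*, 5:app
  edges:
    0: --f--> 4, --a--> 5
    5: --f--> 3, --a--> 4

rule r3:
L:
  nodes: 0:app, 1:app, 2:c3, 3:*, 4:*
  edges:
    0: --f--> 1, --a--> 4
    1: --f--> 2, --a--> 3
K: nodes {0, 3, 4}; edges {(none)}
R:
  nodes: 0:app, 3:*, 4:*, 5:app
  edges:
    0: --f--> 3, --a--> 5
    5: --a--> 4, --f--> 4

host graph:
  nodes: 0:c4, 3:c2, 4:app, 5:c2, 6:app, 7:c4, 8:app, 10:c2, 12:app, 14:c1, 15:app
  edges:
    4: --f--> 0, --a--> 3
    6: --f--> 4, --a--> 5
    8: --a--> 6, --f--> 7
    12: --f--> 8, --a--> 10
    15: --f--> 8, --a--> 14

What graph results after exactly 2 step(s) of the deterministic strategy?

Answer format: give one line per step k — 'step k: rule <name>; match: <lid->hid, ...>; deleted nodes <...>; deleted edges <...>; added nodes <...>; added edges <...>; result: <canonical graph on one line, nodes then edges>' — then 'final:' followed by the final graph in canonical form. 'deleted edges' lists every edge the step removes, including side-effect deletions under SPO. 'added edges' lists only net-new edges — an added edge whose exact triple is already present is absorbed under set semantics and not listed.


step 1: rule r2; match: 0->6, 1->4, 2->0, 3->3, 4->5; deleted nodes 0, 4; deleted edges (4,0,f); (4,3,a); (6,4,f); (6,5,a); added nodes 16; added edges (6,5,f); (6,16,a); (16,3,f); (16,5,a); result: nodes: 3:c2, 5:c2, 6:app, 7:c4, 8:app, 10:c2, 12:app, 14:c1, 15:app, 16:app edges: (6,5,f); (6,16,a); (8,6,a); (8,7,f); (12,8,f); (12,10,a); (15,8,f); (15,14,a); (16,3,f); (16,5,a)
step 2: rule r2; match: 0->12, 1->8, 2->7, 3->6, 4->10; deleted nodes 7, 8; deleted edges (8,6,a); (8,7,f); (12,8,f); (12,10,a); (15,8,f); added nodes 17; added edges (12,10,f); (12,17,a); (17,6,f); (17,10,a); result: nodes: 3:c2, 5:c2, 6:app, 10:c2, 12:app, 14:c1, 15:app, 16:app, 17:app edges: (6,5,f); (6,16,a); (12,10,f); (12,17,a); (15,14,a); (16,3,f); (16,5,a); (17,6,f); (17,10,a)
final:
nodes: 3:c2, 5:c2, 6:app, 10:c2, 12:app, 14:c1, 15:app, 16:app, 17:app
edges: (6,5,f); (6,16,a); (12,10,f); (12,17,a); (15,14,a); (16,3,f); (16,5,a); (17,6,f); (17,10,a)


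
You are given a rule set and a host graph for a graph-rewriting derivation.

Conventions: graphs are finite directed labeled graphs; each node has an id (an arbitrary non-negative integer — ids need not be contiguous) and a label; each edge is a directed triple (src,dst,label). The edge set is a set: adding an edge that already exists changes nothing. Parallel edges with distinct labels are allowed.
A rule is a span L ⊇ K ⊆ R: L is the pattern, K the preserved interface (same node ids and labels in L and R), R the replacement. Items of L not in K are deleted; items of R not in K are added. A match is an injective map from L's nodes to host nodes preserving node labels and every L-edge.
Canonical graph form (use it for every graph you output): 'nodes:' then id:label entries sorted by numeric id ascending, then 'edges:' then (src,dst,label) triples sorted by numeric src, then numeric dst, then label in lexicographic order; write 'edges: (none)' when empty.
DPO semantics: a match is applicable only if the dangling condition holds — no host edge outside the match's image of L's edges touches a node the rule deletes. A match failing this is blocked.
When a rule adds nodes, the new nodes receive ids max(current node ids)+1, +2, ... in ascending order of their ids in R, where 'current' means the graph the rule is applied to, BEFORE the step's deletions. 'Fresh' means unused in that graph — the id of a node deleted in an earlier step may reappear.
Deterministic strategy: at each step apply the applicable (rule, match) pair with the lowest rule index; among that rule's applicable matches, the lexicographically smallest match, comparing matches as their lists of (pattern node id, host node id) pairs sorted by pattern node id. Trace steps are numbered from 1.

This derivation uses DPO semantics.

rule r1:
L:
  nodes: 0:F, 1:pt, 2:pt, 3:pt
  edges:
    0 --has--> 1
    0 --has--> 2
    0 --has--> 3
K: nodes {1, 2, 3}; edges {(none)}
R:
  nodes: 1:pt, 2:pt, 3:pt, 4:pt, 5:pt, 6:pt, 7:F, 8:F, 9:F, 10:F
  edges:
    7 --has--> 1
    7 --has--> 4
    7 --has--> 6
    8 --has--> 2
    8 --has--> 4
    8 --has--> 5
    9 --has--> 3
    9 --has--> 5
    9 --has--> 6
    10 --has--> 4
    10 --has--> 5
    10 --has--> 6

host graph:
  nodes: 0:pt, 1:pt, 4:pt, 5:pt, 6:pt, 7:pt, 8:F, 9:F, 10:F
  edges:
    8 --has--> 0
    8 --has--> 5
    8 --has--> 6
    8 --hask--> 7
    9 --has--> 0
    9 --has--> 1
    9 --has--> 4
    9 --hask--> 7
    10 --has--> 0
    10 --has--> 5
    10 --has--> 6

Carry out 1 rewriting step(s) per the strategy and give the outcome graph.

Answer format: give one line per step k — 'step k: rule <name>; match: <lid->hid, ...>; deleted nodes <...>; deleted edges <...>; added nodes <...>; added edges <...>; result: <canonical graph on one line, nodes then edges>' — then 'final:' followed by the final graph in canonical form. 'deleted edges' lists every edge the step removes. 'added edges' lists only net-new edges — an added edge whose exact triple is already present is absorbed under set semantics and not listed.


step 1: rule r1; match: 0->10, 1->0, 2->5, 3->6; deleted nodes 10; deleted edges (10,0,has); (10,5,has); (10,6,has); added nodes 11, 12, 13, 14, 15, 16, 17; added edges (14,0,has); (14,11,has); (14,13,has); (15,5,has); (15,11,has); (15,12,has); (16,6,has); (16,12,has); (16,13,has); (17,11,has); (17,12,has); (17,13,has); result: nodes: 0:pt, 1:pt, 4:pt, 5:pt, 6:pt, 7:pt, 8:F, 9:F, 11:pt, 12:pt, 13:pt, 14:F, 15:F, 16:F, 17:F edges: (8,0,has); (8,5,has); (8,6,has); (8,7,hask); (9,0,has); (9,1,has); (9,4,has); (9,7,hask); (14,0,has); (14,11,has); (14,13,has); (15,5,has); (15,11,has); (15,12,has); (16,6,has); (16,12,has); (16,13,has); (17,11,has); (17,12,has); (17,13,has)
final:
nodes: 0:pt, 1:pt, 4:pt, 5:pt, 6:pt, 7:pt, 8:F, 9:F, 11:pt, 12:pt, 13:pt, 14:F, 15:F, 16:F, 17:F
edges: (8,0,has); (8,5,has); (8,6,has); (8,7,hask); (9,0,has); (9,1,has); (9,4,has); (9,7,hask); (14,0,has); (14,11,has); (14,13,has); (15,5,has); (15,11,has); (15,12,has); (16,6,has); (16,12,has); (16,13,has); (17,11,has); (17,12,has); (17,13,has)


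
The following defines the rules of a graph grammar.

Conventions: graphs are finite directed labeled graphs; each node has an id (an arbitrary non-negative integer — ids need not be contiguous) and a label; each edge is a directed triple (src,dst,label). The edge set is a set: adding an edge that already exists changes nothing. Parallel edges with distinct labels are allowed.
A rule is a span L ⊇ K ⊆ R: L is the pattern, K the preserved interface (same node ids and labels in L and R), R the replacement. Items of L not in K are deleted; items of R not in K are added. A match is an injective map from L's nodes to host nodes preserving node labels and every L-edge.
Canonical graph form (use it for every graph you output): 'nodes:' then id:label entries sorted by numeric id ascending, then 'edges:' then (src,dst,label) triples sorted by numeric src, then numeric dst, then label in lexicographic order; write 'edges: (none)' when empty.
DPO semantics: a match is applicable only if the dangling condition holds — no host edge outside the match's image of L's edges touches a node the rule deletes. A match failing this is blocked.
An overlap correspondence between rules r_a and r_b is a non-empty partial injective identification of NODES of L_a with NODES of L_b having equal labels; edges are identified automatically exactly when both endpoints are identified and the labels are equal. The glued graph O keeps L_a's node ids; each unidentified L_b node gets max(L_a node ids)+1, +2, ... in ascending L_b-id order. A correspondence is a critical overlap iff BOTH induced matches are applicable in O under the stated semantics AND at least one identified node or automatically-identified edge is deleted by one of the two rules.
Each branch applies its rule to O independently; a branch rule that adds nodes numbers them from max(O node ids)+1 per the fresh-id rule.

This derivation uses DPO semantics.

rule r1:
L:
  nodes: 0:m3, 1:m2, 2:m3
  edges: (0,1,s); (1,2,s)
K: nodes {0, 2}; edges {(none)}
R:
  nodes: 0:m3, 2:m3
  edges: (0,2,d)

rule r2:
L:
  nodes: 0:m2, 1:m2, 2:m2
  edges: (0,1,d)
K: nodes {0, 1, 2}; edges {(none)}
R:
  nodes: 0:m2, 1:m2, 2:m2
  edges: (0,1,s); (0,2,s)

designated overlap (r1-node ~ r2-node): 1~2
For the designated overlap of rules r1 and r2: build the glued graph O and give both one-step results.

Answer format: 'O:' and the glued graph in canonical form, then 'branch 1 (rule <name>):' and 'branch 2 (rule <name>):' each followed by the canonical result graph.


O:
nodes: 0:m3, 1:m2, 2:m3, 3:m2, 4:m2
edges: (0,1,s); (1,2,s); (3,4,d)
branch 1 (rule r1):
nodes: 0:m3, 2:m3, 3:m2, 4:m2
edges: (0,2,d); (3,4,d)
branch 2 (rule r2):
nodes: 0:m3, 1:m2, 2:m3, 3:m2, 4:m2
edges: (0,1,s); (1,2,s); (3,1,s); (3,4,s)


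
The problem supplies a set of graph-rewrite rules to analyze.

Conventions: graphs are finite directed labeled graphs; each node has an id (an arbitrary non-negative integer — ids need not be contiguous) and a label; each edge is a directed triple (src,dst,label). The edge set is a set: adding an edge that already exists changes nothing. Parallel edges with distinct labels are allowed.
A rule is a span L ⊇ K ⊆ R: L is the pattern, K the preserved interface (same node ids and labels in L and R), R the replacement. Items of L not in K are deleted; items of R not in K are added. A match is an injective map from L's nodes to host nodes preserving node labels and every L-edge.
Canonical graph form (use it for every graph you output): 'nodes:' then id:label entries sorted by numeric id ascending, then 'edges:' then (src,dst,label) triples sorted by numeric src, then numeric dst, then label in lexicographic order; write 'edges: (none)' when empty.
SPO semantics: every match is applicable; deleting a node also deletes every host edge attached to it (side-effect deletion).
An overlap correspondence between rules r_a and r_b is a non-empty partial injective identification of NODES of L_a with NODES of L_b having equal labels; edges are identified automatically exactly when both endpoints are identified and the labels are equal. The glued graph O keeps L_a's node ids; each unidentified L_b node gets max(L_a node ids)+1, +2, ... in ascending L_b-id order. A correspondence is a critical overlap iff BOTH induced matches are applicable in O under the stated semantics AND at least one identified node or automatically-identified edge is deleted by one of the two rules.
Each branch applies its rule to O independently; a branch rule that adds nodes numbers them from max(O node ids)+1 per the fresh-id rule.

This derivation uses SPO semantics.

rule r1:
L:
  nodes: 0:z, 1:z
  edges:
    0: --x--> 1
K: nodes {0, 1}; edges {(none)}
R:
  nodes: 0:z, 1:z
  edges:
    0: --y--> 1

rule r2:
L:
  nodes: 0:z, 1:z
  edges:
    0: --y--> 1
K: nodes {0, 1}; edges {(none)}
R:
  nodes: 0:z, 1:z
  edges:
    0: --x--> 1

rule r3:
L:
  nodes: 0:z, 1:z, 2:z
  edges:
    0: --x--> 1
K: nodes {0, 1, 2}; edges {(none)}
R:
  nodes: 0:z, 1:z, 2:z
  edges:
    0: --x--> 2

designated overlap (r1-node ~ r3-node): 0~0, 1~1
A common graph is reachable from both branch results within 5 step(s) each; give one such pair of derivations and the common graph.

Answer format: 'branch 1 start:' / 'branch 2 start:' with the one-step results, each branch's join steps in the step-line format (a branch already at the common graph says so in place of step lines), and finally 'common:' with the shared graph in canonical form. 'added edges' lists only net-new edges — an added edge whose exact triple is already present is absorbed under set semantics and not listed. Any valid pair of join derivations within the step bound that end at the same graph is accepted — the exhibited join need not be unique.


branch 1 start:
nodes: 0:z, 1:z, 2:z
edges: (0,1,y)
branch 2 start:
nodes: 0:z, 1:z, 2:z
edges: (0,2,x)
branch 1 step 1: rule r2; match: 0->0, 1->1; deleted nodes (none); deleted edges (0,1,y); added nodes (none); added edges (0,1,x); result: nodes: 0:z, 1:z, 2:z edges: (0,1,x)
branch 2 step 1: rule r3; match: 0->0, 1->2, 2->1; deleted nodes (none); deleted edges (0,2,x); added nodes (none); added edges (0,1,x); result: nodes: 0:z, 1:z, 2:z edges: (0,1,x)
common:
nodes: 0:z, 1:z, 2:z
edges: (0,1,x)


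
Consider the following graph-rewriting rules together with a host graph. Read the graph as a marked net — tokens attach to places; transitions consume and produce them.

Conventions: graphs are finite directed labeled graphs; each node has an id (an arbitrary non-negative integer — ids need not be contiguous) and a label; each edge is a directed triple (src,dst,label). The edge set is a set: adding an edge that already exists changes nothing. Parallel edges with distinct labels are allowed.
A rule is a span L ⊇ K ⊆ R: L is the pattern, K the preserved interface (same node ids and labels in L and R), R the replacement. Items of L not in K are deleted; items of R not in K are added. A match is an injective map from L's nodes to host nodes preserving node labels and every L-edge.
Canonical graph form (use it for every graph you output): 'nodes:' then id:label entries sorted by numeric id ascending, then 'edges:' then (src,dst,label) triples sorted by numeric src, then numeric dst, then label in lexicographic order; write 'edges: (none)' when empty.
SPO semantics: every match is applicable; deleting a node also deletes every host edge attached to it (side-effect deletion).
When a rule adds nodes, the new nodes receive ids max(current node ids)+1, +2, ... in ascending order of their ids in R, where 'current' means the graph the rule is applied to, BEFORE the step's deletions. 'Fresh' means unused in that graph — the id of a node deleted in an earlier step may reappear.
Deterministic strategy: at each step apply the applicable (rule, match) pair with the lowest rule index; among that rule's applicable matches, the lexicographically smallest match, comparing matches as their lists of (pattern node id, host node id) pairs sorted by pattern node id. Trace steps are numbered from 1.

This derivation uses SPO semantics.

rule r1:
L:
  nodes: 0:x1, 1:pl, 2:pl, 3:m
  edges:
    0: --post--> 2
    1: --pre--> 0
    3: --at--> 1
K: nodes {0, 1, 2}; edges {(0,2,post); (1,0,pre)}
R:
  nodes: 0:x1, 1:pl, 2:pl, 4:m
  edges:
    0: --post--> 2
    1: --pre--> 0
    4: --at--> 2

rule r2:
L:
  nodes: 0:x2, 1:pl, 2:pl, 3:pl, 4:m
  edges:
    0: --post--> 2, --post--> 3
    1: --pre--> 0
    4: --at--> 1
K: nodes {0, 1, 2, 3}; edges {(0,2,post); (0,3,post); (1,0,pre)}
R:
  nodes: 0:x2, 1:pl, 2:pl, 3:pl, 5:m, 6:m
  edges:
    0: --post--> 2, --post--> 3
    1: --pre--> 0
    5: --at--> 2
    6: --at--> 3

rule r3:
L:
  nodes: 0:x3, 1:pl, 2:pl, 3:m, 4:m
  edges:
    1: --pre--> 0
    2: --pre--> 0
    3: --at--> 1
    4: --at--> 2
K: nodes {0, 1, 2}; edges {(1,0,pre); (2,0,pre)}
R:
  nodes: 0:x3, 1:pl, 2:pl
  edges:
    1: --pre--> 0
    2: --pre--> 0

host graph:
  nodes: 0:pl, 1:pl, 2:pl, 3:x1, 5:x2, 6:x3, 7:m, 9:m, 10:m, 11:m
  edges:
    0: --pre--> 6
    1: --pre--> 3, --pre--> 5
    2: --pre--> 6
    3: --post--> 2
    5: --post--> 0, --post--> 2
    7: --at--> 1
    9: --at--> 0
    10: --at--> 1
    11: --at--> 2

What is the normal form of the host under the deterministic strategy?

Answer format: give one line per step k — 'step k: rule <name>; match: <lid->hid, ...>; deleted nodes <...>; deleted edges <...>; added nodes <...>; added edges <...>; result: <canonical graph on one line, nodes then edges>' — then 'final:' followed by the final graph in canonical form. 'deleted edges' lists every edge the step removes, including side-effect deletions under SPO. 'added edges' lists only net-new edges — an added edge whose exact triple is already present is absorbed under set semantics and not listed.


step 1: rule r1; match: 0->3, 1->1, 2->2, 3->7; deleted nodes 7; deleted edges (7,1,at); added nodes 12; added edges (12,2,at); result: nodes: 0:pl, 1:pl, 2:pl, 3:x1, 5:x2, 6:x3, 9:m, 10:m, 11:m, 12:m edges: (0,6,pre); (1,3,pre); (1,5,pre); (2,6,pre); (3,2,post); (5,0,post); (5,2,post); (9,0,at); (10,1,at); (11,2,at); (12,2,at)
step 2: rule r1; match: 0->3, 1->1, 2->2, 3->10; deleted nodes 10; deleted edges (10,1,at); added nodes 13; added edges (13,2,at); result: nodes: 0:pl, 1:pl, 2:pl, 3:x1, 5:x2, 6:x3, 9:m, 11:m, 12:m, 13:m edges: (0,6,pre); (1,3,pre); (1,5,pre); (2,6,pre); (3,2,post); (5,0,post); (5,2,post); (9,0,at); (11,2,at); (12,2,at); (13,2,at)
step 3: rule r3; match: 0->6, 1->0, 2->2, 3->9, 4->11; deleted nodes 9, 11; deleted edges (9,0,at); (11,2,at); added nodes (none); added edges (none); result: nodes: 0:pl, 1:pl, 2:pl, 3:x1, 5:x2, 6:x3, 12:m, 13:m edges: (0,6,pre); (1,3,pre); (1,5,pre); (2,6,pre); (3,2,post); (5,0,post); (5,2,post); (12,2,at); (13,2,at)
final:
nodes: 0:pl, 1:pl, 2:pl, 3:x1, 5:x2, 6:x3, 12:m, 13:m
edges: (0,6,pre); (1,3,pre); (1,5,pre); (2,6,pre); (3,2,post); (5,0,post); (5,2,post); (12,2,at); (13,2,at)


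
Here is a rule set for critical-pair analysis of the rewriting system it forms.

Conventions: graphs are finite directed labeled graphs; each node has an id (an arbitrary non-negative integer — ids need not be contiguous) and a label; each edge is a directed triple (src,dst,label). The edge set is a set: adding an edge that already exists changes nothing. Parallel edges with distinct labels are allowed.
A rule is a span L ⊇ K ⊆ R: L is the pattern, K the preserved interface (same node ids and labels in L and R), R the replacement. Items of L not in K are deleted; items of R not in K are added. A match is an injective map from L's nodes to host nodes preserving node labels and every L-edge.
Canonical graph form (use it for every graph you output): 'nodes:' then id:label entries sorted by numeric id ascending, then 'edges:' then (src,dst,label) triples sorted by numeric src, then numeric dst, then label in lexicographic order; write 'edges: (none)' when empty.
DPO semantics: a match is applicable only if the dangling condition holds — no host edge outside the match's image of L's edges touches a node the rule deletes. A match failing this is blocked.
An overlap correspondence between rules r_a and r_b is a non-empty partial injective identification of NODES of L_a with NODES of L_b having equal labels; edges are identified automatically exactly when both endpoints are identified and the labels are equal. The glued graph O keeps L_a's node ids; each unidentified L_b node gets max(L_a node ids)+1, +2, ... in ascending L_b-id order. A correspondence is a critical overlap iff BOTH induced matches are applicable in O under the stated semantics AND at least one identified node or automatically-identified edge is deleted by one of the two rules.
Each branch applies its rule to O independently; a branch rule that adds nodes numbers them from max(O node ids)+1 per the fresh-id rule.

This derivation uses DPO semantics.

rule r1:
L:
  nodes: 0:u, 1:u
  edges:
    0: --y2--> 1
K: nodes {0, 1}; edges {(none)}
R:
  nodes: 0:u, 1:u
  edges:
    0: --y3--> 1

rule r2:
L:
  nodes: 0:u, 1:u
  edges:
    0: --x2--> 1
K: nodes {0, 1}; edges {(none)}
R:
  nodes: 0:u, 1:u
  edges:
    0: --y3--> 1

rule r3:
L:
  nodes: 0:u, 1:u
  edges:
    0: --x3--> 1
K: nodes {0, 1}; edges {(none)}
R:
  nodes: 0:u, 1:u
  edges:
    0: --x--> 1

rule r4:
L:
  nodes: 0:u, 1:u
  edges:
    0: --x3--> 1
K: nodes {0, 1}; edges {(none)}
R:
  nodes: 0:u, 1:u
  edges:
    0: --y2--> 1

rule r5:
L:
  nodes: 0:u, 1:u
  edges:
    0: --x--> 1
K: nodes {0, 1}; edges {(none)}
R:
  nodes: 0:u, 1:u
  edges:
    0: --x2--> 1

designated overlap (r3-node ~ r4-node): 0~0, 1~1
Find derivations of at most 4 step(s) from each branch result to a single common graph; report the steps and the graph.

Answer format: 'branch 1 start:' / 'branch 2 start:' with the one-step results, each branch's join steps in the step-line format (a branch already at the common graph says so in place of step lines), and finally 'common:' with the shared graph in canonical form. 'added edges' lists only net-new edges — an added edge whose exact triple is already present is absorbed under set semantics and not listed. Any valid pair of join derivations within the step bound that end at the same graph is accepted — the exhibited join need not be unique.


branch 1 start:
nodes: 0:u, 1:u
edges: (0,1,x)
branch 2 start:
nodes: 0:u, 1:u
edges: (0,1,y2)
branch 1 step 1: rule r5; match: 0->0, 1->1; deleted nodes (none); deleted edges (0,1,x); added nodes (none); added edges (0,1,x2); result: nodes: 0:u, 1:u edges: (0,1,x2)
branch 1 step 2: rule r2; match: 0->0, 1->1; deleted nodes (none); deleted edges (0,1,x2); added nodes (none); added edges (0,1,y3); result: nodes: 0:u, 1:u edges: (0,1,y3)
branch 2 step 1: rule r1; match: 0->0, 1->1; deleted nodes (none); deleted edges (0,1,y2); added nodes (none); added edges (0,1,y3); result: nodes: 0:u, 1:u edges: (0,1,y3)
common:
nodes: 0:u, 1:u
edges: (0,1,y3)


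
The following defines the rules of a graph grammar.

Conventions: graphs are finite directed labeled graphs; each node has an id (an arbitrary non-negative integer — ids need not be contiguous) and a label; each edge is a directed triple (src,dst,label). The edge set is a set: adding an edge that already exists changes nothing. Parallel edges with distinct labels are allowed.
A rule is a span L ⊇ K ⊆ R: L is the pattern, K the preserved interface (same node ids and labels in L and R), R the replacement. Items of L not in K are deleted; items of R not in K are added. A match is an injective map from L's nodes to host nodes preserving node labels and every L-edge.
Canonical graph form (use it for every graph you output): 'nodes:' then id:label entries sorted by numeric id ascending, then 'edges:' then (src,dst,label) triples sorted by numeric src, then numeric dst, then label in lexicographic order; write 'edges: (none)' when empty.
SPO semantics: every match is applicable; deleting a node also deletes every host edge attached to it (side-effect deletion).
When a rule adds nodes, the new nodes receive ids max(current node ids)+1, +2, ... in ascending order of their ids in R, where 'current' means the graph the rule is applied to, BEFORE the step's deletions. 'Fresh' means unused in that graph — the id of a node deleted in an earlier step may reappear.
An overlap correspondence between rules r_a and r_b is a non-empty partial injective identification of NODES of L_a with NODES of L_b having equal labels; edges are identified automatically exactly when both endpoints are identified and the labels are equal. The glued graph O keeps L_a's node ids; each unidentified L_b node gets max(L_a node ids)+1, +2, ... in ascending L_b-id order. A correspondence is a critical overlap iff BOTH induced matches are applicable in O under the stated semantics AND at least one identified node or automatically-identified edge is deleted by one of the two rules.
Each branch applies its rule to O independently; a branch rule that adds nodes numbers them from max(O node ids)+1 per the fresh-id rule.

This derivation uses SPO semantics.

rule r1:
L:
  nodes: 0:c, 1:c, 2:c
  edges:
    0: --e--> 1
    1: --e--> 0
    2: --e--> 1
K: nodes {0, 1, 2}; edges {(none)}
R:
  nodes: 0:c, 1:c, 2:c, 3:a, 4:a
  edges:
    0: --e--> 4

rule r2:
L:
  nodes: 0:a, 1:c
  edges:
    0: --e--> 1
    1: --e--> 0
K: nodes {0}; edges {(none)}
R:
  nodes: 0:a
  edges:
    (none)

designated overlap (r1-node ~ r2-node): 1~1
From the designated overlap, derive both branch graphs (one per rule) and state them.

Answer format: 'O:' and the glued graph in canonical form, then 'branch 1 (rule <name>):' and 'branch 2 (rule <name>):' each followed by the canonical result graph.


O:
nodes: 0:c, 1:c, 2:c, 3:a
edges: (0,1,e); (1,0,e); (1,3,e); (2,1,e); (3,1,e)
branch 1 (rule r1):
nodes: 0:c, 1:c, 2:c, 3:a, 4:a, 5:a
edges: (0,5,e); (1,3,e); (3,1,e)
branch 2 (rule r2):
nodes: 0:c, 2:c, 3:a
edges: (none)


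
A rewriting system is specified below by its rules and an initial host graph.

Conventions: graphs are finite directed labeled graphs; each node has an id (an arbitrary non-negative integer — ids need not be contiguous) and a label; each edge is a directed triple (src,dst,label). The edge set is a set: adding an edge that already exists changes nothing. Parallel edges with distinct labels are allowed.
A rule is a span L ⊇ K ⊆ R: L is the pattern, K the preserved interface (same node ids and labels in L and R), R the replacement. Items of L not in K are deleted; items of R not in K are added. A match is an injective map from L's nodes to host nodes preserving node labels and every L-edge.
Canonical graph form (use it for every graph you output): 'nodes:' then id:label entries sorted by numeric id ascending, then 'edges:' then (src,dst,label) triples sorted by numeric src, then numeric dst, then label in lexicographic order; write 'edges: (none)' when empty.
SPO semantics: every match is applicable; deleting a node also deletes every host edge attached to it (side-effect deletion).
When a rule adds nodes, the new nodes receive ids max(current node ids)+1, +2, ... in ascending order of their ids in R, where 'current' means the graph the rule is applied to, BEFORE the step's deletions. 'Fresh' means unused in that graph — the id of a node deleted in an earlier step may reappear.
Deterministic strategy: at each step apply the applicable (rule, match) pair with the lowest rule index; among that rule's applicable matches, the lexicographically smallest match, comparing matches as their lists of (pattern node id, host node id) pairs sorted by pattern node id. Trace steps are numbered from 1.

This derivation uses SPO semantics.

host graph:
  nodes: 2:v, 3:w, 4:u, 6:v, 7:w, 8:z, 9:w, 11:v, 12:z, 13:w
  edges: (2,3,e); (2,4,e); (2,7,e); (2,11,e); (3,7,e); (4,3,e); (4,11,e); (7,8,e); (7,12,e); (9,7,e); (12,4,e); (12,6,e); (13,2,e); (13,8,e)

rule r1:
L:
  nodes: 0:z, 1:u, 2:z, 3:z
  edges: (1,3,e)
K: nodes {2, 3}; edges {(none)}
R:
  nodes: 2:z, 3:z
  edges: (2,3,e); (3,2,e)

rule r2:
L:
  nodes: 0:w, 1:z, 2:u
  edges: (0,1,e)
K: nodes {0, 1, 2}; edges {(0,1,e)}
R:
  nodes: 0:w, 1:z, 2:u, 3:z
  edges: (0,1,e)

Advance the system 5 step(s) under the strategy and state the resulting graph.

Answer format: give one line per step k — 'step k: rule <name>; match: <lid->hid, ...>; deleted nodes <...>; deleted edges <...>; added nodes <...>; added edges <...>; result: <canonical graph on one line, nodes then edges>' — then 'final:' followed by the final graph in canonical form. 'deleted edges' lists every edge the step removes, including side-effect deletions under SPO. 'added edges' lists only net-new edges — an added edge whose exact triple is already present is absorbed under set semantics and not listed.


step 1: rule r2; match: 0->7, 1->8, 2->4; deleted nodes (none); deleted edges (none); added nodes 14; added edges (none); result: nodes: 2:v, 3:w, 4:u, 6:v, 7:w, 8:z, 9:w, 11:v, 12:z, 13:w, 14:z edges: (2,3,e); (2,4,e); (2,7,e); (2,11,e); (3,7,e); (4,3,e); (4,11,e); (7,8,e); (7,12,e); (9,7,e); (12,4,e); (12,6,e); (13,2,e); (13,8,e)
step 2: rule r2; match: 0->7, 1->8, 2->4; deleted nodes (none); deleted edges (none); added nodes 15; added edges (none); result: nodes: 2:v, 3:w, 4:u, 6:v, 7:w, 8:z, 9:w, 11:v, 12:z, 13:w, 14:z, 15:z edges: (2,3,e); (2,4,e); (2,7,e); (2,11,e); (3,7,e); (4,3,e); (4,11,e); (7,8,e); (7,12,e); (9,7,e); (12,4,e); (12,6,e); (13,2,e); (13,8,e)
step 3: rule r2; match: 0->7, 1->8, 2->4; deleted nodes (none); deleted edges (none); added nodes 16; added edges (none); result: nodes: 2:v, 3:w, 4:u, 6:v, 7:w, 8:z, 9:w, 11:v, 12:z, 13:w, 14:z, 15:z, 16:z edges: (2,3,e); (2,4,e); (2,7,e); (2,11,e); (3,7,e); (4,3,e); (4,11,e); (7,8,e); (7,12,e); (9,7,e); (12,4,e); (12,6,e); (13,2,e); (13,8,e)
step 4: rule r2; match: 0->7, 1->8, 2->4; deleted nodes (none); deleted edges (none); added nodes 17; added edges (none); result: nodes: 2:v, 3:w, 4:u, 6:v, 7:w, 8:z, 9:w, 11:v, 12:z, 13:w, 14:z, 15:z, 16:z, 17:z edges: (2,3,e); (2,4,e); (2,7,e); (2,11,e); (3,7,e); (4,3,e); (4,11,e); (7,8,e); (7,12,e); (9,7,e); (12,4,e); (12,6,e); (13,2,e); (13,8,e)
step 5: rule r2; match: 0->7, 1->8, 2->4; deleted nodes (none); deleted edges (none); added nodes 18; added edges (none); result: nodes: 2:v, 3:w, 4:u, 6:v, 7:w, 8:z, 9:w, 11:v, 12:z, 13:w, 14:z, 15:z, 16:z, 17:z, 18:z edges: (2,3,e); (2,4,e); (2,7,e); (2,11,e); (3,7,e); (4,3,e); (4,11,e); (7,8,e); (7,12,e); (9,7,e); (12,4,e); (12,6,e); (13,2,e); (13,8,e)
final:
nodes: 2:v, 3:w, 4:u, 6:v, 7:w, 8:z, 9:w, 11:v, 12:z, 13:w, 14:z, 15:z, 16:z, 17:z, 18:z
edges: (2,3,e); (2,4,e); (2,7,e); (2,11,e); (3,7,e); (4,3,e); (4,11,e); (7,8,e); (7,12,e); (9,7,e); (12,4,e); (12,6,e); (13,2,e); (13,8,e)


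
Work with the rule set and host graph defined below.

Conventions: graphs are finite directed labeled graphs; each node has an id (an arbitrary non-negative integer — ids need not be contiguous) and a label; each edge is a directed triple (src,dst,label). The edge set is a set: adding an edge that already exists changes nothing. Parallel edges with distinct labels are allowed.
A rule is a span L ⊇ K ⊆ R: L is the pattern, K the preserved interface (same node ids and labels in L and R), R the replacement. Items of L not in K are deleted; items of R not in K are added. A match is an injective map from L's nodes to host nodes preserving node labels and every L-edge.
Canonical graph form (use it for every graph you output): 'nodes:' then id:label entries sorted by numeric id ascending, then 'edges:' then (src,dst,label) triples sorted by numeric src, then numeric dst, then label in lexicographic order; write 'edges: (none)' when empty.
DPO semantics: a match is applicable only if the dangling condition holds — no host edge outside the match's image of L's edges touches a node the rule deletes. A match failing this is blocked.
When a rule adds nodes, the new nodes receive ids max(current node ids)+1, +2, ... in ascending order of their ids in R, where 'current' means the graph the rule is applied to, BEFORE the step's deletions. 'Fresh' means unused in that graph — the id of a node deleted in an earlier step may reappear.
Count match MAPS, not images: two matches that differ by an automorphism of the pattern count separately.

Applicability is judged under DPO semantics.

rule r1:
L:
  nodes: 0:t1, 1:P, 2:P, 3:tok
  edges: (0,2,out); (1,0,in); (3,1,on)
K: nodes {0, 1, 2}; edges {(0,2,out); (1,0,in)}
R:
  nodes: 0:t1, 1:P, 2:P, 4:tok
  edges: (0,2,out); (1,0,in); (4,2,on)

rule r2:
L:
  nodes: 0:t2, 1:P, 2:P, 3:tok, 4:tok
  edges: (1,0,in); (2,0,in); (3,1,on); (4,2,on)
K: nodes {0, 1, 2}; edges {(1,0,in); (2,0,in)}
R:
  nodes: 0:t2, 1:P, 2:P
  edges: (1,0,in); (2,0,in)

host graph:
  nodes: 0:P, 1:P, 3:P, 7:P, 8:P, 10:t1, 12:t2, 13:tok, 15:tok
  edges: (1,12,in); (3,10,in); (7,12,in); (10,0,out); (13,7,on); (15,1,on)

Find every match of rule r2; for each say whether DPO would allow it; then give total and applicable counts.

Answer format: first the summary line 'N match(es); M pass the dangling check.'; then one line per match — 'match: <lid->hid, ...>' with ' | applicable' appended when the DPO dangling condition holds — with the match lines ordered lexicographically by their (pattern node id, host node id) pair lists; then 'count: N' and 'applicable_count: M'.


2 match(es); 2 pass the dangling check.
match: 0->12, 1->1, 2->7, 3->15, 4->13 | applicable
match: 0->12, 1->7, 2->1, 3->13, 4->15 | applicable
count: 2
applicable_count: 2


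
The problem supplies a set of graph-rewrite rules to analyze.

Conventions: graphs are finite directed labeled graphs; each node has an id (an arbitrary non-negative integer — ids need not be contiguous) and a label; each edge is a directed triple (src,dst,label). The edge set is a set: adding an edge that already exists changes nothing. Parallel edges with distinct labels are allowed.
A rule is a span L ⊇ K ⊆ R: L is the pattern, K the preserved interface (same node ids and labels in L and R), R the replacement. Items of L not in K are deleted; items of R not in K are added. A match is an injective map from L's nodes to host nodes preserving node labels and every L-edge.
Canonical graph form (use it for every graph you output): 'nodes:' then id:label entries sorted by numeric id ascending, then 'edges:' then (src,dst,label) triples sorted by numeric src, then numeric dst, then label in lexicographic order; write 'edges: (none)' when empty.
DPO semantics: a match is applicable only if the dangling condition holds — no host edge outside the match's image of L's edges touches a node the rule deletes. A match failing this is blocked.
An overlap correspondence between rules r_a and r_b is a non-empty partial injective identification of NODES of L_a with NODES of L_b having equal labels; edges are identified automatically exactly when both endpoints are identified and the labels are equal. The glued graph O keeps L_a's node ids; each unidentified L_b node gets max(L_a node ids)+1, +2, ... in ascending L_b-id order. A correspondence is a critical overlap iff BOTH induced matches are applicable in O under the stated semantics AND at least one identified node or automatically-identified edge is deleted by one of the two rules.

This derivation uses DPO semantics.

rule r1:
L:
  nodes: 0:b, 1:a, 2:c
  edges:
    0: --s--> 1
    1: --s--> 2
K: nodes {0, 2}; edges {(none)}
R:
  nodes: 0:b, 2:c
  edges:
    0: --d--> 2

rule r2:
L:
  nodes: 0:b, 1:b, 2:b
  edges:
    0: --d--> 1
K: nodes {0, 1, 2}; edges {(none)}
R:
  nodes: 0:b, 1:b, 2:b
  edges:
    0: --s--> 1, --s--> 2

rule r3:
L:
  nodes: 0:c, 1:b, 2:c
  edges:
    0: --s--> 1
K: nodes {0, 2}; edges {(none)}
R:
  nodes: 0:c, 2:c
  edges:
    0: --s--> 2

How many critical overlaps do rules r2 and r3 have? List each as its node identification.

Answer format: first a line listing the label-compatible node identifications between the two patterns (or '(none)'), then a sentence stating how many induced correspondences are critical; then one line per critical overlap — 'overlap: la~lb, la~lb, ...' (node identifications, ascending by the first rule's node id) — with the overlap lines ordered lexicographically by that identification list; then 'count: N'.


label-compatible node identifications between L(r2) and L(r3): 0~1, 1~1, 2~1
1 of the induced correspondences is a critical overlap of r2 and r3.
overlap: 2~1
count: 1


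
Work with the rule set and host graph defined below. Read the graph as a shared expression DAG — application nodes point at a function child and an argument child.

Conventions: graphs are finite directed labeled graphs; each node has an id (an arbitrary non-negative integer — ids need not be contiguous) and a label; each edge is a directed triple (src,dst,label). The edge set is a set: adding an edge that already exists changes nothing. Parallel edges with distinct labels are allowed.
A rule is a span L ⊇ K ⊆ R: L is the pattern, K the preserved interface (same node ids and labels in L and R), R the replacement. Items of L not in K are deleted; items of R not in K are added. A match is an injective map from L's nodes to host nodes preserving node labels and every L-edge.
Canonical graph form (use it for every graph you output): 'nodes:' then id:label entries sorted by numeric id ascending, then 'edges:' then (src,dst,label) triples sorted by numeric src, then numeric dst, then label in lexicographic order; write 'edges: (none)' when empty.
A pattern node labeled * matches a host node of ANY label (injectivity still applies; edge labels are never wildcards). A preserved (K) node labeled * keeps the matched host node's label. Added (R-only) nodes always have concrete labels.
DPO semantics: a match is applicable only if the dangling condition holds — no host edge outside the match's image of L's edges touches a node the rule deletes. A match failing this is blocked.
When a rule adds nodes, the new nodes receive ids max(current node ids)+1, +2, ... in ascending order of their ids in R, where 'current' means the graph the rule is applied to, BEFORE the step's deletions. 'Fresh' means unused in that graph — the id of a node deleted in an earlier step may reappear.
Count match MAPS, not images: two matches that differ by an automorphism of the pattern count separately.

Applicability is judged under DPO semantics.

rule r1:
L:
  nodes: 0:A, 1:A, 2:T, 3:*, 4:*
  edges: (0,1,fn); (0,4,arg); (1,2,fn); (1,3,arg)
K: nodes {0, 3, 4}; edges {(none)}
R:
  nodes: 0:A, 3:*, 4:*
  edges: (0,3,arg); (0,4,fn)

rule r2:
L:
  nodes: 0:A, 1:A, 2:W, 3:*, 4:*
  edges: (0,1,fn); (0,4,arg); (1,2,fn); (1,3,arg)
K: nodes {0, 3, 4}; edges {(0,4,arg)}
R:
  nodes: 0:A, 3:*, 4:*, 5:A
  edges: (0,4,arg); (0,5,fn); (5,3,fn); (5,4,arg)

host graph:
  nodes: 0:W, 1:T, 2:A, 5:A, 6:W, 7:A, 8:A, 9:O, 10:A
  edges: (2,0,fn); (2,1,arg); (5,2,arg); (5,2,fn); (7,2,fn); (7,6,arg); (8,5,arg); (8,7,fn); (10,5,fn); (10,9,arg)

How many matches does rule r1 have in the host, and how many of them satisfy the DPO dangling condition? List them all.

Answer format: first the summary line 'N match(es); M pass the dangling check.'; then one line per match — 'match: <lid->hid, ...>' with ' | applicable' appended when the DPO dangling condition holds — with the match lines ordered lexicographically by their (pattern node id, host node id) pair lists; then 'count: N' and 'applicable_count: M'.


0 match(es); 0 pass the dangling check.
count: 0
applicable_count: 0
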